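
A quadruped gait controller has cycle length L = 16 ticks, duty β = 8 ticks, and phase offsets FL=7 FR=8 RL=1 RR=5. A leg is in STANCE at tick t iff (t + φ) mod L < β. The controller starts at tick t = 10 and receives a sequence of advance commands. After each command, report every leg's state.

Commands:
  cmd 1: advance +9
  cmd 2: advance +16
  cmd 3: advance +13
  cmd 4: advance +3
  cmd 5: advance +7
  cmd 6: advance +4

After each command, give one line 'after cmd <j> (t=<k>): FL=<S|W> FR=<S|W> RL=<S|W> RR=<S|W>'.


after cmd 1 (t=19): FL=W FR=W RL=S RR=W
after cmd 2 (t=35): FL=W FR=W RL=S RR=W
after cmd 3 (t=48): FL=S FR=W RL=S RR=S
after cmd 4 (t=51): FL=W FR=W RL=S RR=W
after cmd 5 (t=58): FL=S FR=S RL=W RR=W
after cmd 6 (t=62): FL=S FR=S RL=W RR=S

start t=10: FL=S FR=S RL=W RR=W
cmd 1: advance +9 → t=19, phase=(10,11,4,8) → FL=W FR=W RL=S RR=W
cmd 2: advance +16 → t=35, phase=(10,11,4,8) → FL=W FR=W RL=S RR=W
cmd 3: advance +13 → t=48, phase=(7,8,1,5) → FL=S FR=W RL=S RR=S
cmd 4: advance +3 → t=51, phase=(10,11,4,8) → FL=W FR=W RL=S RR=W
cmd 5: advance +7 → t=58, phase=(1,2,11,15) → FL=S FR=S RL=W RR=W
cmd 6: advance +4 → t=62, phase=(5,6,15,3) → FL=S FR=S RL=W RR=S


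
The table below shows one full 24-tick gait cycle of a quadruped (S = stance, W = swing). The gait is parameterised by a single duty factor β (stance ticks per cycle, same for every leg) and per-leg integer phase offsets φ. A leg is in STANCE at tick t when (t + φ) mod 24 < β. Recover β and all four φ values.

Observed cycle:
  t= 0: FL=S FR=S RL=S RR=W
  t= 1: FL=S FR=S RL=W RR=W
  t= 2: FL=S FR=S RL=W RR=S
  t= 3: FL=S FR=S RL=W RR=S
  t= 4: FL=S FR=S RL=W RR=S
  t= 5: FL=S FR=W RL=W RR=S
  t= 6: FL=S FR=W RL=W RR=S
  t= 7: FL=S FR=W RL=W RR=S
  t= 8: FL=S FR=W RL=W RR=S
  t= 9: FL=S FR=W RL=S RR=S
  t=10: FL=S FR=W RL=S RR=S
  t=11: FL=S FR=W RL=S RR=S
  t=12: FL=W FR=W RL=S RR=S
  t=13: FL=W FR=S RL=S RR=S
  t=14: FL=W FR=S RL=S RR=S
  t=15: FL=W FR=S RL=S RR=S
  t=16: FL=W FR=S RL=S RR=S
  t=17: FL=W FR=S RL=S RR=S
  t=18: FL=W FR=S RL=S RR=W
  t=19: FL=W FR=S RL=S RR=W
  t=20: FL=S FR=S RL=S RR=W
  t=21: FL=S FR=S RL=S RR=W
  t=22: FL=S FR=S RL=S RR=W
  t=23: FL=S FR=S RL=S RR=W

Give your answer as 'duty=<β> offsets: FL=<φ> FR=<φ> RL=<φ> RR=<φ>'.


duty=16 offsets: FL=4 FR=11 RL=15 RR=22

duty β = stance ticks per leg = 16
FL: stance ticks = 16; W→S at t=20 → φ=4
FR: stance ticks = 16; W→S at t=13 → φ=11
RL: stance ticks = 16; W→S at t=9 → φ=15
RR: stance ticks = 16; W→S at t=2 → φ=22


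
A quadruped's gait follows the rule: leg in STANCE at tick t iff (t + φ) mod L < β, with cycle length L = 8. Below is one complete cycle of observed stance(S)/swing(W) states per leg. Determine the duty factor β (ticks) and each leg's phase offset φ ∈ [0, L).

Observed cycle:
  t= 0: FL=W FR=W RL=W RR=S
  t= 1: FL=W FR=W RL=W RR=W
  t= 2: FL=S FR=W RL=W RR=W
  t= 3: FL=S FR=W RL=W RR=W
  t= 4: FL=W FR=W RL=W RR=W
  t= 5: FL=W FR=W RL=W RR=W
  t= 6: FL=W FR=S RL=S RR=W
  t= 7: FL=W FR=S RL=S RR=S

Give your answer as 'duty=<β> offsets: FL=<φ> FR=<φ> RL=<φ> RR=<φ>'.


duty=2 offsets: FL=6 FR=2 RL=2 RR=1

duty β = stance ticks per leg = 2
FL: stance ticks = 2; W→S at t=2 → φ=6
FR: stance ticks = 2; W→S at t=6 → φ=2
RL: stance ticks = 2; W→S at t=6 → φ=2
RR: stance ticks = 2; W→S at t=7 → φ=1


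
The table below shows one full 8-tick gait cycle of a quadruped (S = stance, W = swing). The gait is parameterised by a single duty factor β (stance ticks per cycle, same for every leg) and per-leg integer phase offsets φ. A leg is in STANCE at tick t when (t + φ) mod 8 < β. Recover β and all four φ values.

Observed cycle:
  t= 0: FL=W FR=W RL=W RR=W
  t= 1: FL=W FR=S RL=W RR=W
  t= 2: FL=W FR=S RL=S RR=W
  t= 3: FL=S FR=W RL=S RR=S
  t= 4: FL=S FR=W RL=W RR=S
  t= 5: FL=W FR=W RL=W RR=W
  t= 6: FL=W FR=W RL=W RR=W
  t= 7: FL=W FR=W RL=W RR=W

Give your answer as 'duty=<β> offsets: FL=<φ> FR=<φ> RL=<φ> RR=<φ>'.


duty=2 offsets: FL=5 FR=7 RL=6 RR=5

duty β = stance ticks per leg = 2
FL: stance ticks = 2; W→S at t=3 → φ=5
FR: stance ticks = 2; W→S at t=1 → φ=7
RL: stance ticks = 2; W→S at t=2 → φ=6
RR: stance ticks = 2; W→S at t=3 → φ=5


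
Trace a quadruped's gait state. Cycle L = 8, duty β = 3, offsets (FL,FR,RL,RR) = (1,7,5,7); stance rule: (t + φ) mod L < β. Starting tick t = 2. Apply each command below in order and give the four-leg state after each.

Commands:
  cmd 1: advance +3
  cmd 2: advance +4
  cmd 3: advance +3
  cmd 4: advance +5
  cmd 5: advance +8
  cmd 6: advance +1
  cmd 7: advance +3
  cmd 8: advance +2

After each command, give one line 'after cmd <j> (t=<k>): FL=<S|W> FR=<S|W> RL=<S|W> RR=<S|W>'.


after cmd 1 (t=5): FL=W FR=W RL=S RR=W
after cmd 2 (t=9): FL=S FR=S RL=W RR=S
after cmd 3 (t=12): FL=W FR=W RL=S RR=W
after cmd 4 (t=17): FL=S FR=S RL=W RR=S
after cmd 5 (t=25): FL=S FR=S RL=W RR=S
after cmd 6 (t=26): FL=W FR=S RL=W RR=S
after cmd 7 (t=29): FL=W FR=W RL=S RR=W
after cmd 8 (t=31): FL=S FR=W RL=W RR=W

start t=2: FL=W FR=S RL=W RR=S
cmd 1: advance +3 → t=5, phase=(6,4,2,4) → FL=W FR=W RL=S RR=W
cmd 2: advance +4 → t=9, phase=(2,0,6,0) → FL=S FR=S RL=W RR=S
cmd 3: advance +3 → t=12, phase=(5,3,1,3) → FL=W FR=W RL=S RR=W
cmd 4: advance +5 → t=17, phase=(2,0,6,0) → FL=S FR=S RL=W RR=S
cmd 5: advance +8 → t=25, phase=(2,0,6,0) → FL=S FR=S RL=W RR=S
cmd 6: advance +1 → t=26, phase=(3,1,7,1) → FL=W FR=S RL=W RR=S
cmd 7: advance +3 → t=29, phase=(6,4,2,4) → FL=W FR=W RL=S RR=W
cmd 8: advance +2 → t=31, phase=(0,6,4,6) → FL=S FR=W RL=W RR=W


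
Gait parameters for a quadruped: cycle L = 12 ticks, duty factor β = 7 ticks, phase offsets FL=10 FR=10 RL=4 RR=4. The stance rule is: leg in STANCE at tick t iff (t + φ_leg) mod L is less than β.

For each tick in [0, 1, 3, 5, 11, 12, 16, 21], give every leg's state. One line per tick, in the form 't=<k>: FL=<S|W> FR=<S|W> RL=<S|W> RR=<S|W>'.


t=0: FL=W FR=W RL=S RR=S
t=1: FL=W FR=W RL=S RR=S
t=3: FL=S FR=S RL=W RR=W
t=5: FL=S FR=S RL=W RR=W
t=11: FL=W FR=W RL=S RR=S
t=12: FL=W FR=W RL=S RR=S
t=16: FL=S FR=S RL=W RR=W
t=21: FL=W FR=W RL=S RR=S

t=0: phase=(10,10,4,4) vs β=7 → FL=W FR=W RL=S RR=S
t=1: phase=(11,11,5,5) vs β=7 → FL=W FR=W RL=S RR=S
t=3: phase=(1,1,7,7) vs β=7 → FL=S FR=S RL=W RR=W
t=5: phase=(3,3,9,9) vs β=7 → FL=S FR=S RL=W RR=W
t=11: phase=(9,9,3,3) vs β=7 → FL=W FR=W RL=S RR=S
t=12: phase=(10,10,4,4) vs β=7 → FL=W FR=W RL=S RR=S
t=16: phase=(2,2,8,8) vs β=7 → FL=S FR=S RL=W RR=W
t=21: phase=(7,7,1,1) vs β=7 → FL=W FR=W RL=S RR=S


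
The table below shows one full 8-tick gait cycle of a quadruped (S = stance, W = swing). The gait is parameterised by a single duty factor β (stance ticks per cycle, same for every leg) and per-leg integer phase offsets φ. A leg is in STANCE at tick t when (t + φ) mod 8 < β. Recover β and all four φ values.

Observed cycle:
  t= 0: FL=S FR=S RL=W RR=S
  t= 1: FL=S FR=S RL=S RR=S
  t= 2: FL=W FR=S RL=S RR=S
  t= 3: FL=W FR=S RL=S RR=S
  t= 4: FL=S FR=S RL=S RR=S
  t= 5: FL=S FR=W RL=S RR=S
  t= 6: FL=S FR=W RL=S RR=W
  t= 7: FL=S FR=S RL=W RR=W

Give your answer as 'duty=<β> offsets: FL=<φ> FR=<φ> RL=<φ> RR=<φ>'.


duty β = stance ticks per leg = 6
FL: stance ticks = 6; W→S at t=4 → φ=4
FR: stance ticks = 6; W→S at t=7 → φ=1
RL: stance ticks = 6; W→S at t=1 → φ=7
RR: stance ticks = 6; W→S at t=0 → φ=0

duty=6 offsets: FL=4 FR=1 RL=7 RR=0


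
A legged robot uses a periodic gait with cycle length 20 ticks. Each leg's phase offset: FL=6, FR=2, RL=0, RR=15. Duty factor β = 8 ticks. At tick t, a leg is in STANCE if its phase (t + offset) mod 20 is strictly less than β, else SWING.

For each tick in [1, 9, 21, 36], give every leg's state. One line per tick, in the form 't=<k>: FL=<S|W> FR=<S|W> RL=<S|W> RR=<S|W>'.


t=1: phase=(7,3,1,16) vs β=8 → FL=S FR=S RL=S RR=W
t=9: phase=(15,11,9,4) vs β=8 → FL=W FR=W RL=W RR=S
t=21: phase=(7,3,1,16) vs β=8 → FL=S FR=S RL=S RR=W
t=36: phase=(2,18,16,11) vs β=8 → FL=S FR=W RL=W RR=W

t=1: FL=S FR=S RL=S RR=W
t=9: FL=W FR=W RL=W RR=S
t=21: FL=S FR=S RL=S RR=W
t=36: FL=S FR=W RL=W RR=W


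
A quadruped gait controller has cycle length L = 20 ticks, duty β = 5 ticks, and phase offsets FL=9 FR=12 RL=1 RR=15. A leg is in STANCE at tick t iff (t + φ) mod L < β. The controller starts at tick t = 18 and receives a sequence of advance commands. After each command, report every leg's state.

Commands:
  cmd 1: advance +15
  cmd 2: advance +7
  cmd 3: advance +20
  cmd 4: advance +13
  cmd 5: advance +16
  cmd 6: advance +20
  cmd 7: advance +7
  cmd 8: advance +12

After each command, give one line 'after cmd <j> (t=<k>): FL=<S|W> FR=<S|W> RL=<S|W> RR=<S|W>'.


after cmd 1 (t=33): FL=S FR=W RL=W RR=W
after cmd 2 (t=40): FL=W FR=W RL=S RR=W
after cmd 3 (t=60): FL=W FR=W RL=S RR=W
after cmd 4 (t=73): FL=S FR=W RL=W RR=W
after cmd 5 (t=89): FL=W FR=S RL=W RR=S
after cmd 6 (t=109): FL=W FR=S RL=W RR=S
after cmd 7 (t=116): FL=W FR=W RL=W RR=W
after cmd 8 (t=128): FL=W FR=S RL=W RR=S

start t=18: FL=W FR=W RL=W RR=W
cmd 1: advance +15 → t=33, phase=(2,5,14,8) → FL=S FR=W RL=W RR=W
cmd 2: advance +7 → t=40, phase=(9,12,1,15) → FL=W FR=W RL=S RR=W
cmd 3: advance +20 → t=60, phase=(9,12,1,15) → FL=W FR=W RL=S RR=W
cmd 4: advance +13 → t=73, phase=(2,5,14,8) → FL=S FR=W RL=W RR=W
cmd 5: advance +16 → t=89, phase=(18,1,10,4) → FL=W FR=S RL=W RR=S
cmd 6: advance +20 → t=109, phase=(18,1,10,4) → FL=W FR=S RL=W RR=S
cmd 7: advance +7 → t=116, phase=(5,8,17,11) → FL=W FR=W RL=W RR=W
cmd 8: advance +12 → t=128, phase=(17,0,9,3) → FL=W FR=S RL=W RR=S


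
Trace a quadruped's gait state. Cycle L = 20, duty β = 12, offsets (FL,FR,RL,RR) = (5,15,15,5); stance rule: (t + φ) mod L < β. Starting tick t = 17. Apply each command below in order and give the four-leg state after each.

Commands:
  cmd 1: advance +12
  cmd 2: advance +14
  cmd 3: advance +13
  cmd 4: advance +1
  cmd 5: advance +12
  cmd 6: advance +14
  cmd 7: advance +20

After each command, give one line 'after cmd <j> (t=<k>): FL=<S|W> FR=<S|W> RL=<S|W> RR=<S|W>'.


start t=17: FL=S FR=W RL=W RR=S
cmd 1: advance +12 → t=29, phase=(14,4,4,14) → FL=W FR=S RL=S RR=W
cmd 2: advance +14 → t=43, phase=(8,18,18,8) → FL=S FR=W RL=W RR=S
cmd 3: advance +13 → t=56, phase=(1,11,11,1) → FL=S FR=S RL=S RR=S
cmd 4: advance +1 → t=57, phase=(2,12,12,2) → FL=S FR=W RL=W RR=S
cmd 5: advance +12 → t=69, phase=(14,4,4,14) → FL=W FR=S RL=S RR=W
cmd 6: advance +14 → t=83, phase=(8,18,18,8) → FL=S FR=W RL=W RR=S
cmd 7: advance +20 → t=103, phase=(8,18,18,8) → FL=S FR=W RL=W RR=S

after cmd 1 (t=29): FL=W FR=S RL=S RR=W
after cmd 2 (t=43): FL=S FR=W RL=W RR=S
after cmd 3 (t=56): FL=S FR=S RL=S RR=S
after cmd 4 (t=57): FL=S FR=W RL=W RR=S
after cmd 5 (t=69): FL=W FR=S RL=S RR=W
after cmd 6 (t=83): FL=S FR=W RL=W RR=S
after cmd 7 (t=103): FL=S FR=W RL=W RR=S


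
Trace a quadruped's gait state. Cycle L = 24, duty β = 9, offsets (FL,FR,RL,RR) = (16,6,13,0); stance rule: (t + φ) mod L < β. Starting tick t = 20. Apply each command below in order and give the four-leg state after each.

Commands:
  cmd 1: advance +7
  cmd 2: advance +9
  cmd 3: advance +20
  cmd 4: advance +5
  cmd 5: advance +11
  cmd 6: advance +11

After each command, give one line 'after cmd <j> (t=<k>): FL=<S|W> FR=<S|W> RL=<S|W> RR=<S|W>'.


after cmd 1 (t=27): FL=W FR=W RL=W RR=S
after cmd 2 (t=36): FL=S FR=W RL=S RR=W
after cmd 3 (t=56): FL=S FR=W RL=W RR=S
after cmd 4 (t=61): FL=S FR=W RL=S RR=W
after cmd 5 (t=72): FL=W FR=S RL=W RR=S
after cmd 6 (t=83): FL=S FR=W RL=S RR=W

start t=20: FL=W FR=S RL=W RR=W
cmd 1: advance +7 → t=27, phase=(19,9,16,3) → FL=W FR=W RL=W RR=S
cmd 2: advance +9 → t=36, phase=(4,18,1,12) → FL=S FR=W RL=S RR=W
cmd 3: advance +20 → t=56, phase=(0,14,21,8) → FL=S FR=W RL=W RR=S
cmd 4: advance +5 → t=61, phase=(5,19,2,13) → FL=S FR=W RL=S RR=W
cmd 5: advance +11 → t=72, phase=(16,6,13,0) → FL=W FR=S RL=W RR=S
cmd 6: advance +11 → t=83, phase=(3,17,0,11) → FL=S FR=W RL=S RR=W


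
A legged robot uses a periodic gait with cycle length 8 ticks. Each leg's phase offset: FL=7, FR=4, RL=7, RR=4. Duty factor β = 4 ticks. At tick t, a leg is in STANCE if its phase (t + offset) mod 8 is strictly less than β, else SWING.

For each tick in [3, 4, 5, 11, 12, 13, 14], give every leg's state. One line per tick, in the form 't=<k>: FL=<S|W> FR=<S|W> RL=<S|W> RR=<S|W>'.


t=3: FL=S FR=W RL=S RR=W
t=4: FL=S FR=S RL=S RR=S
t=5: FL=W FR=S RL=W RR=S
t=11: FL=S FR=W RL=S RR=W
t=12: FL=S FR=S RL=S RR=S
t=13: FL=W FR=S RL=W RR=S
t=14: FL=W FR=S RL=W RR=S

t=3: phase=(2,7,2,7) vs β=4 → FL=S FR=W RL=S RR=W
t=4: phase=(3,0,3,0) vs β=4 → FL=S FR=S RL=S RR=S
t=5: phase=(4,1,4,1) vs β=4 → FL=W FR=S RL=W RR=S
t=11: phase=(2,7,2,7) vs β=4 → FL=S FR=W RL=S RR=W
t=12: phase=(3,0,3,0) vs β=4 → FL=S FR=S RL=S RR=S
t=13: phase=(4,1,4,1) vs β=4 → FL=W FR=S RL=W RR=S
t=14: phase=(5,2,5,2) vs β=4 → FL=W FR=S RL=W RR=S


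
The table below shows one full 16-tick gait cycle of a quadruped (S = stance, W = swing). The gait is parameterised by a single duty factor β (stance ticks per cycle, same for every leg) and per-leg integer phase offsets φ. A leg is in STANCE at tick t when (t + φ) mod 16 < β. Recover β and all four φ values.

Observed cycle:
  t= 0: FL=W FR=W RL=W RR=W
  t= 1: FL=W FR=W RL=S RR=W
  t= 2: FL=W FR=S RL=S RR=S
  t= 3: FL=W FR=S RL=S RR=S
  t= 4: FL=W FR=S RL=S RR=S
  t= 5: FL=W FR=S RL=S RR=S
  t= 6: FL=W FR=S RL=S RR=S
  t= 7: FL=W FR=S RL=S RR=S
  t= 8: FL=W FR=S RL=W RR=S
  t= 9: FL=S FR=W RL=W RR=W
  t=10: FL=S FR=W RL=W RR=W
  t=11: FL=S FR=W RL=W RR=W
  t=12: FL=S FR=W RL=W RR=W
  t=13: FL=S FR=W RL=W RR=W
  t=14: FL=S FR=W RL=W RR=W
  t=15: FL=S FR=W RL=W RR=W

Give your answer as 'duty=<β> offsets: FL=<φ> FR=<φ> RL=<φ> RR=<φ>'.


duty β = stance ticks per leg = 7
FL: stance ticks = 7; W→S at t=9 → φ=7
FR: stance ticks = 7; W→S at t=2 → φ=14
RL: stance ticks = 7; W→S at t=1 → φ=15
RR: stance ticks = 7; W→S at t=2 → φ=14

duty=7 offsets: FL=7 FR=14 RL=15 RR=14


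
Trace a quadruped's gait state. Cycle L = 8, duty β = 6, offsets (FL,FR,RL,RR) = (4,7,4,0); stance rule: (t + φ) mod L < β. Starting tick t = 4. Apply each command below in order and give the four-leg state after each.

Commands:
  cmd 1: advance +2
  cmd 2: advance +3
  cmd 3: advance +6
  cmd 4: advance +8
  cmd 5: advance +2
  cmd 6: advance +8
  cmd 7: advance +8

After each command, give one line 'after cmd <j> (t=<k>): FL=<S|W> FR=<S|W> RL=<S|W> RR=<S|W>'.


start t=4: FL=S FR=S RL=S RR=S
cmd 1: advance +2 → t=6, phase=(2,5,2,6) → FL=S FR=S RL=S RR=W
cmd 2: advance +3 → t=9, phase=(5,0,5,1) → FL=S FR=S RL=S RR=S
cmd 3: advance +6 → t=15, phase=(3,6,3,7) → FL=S FR=W RL=S RR=W
cmd 4: advance +8 → t=23, phase=(3,6,3,7) → FL=S FR=W RL=S RR=W
cmd 5: advance +2 → t=25, phase=(5,0,5,1) → FL=S FR=S RL=S RR=S
cmd 6: advance +8 → t=33, phase=(5,0,5,1) → FL=S FR=S RL=S RR=S
cmd 7: advance +8 → t=41, phase=(5,0,5,1) → FL=S FR=S RL=S RR=S

after cmd 1 (t=6): FL=S FR=S RL=S RR=W
after cmd 2 (t=9): FL=S FR=S RL=S RR=S
after cmd 3 (t=15): FL=S FR=W RL=S RR=W
after cmd 4 (t=23): FL=S FR=W RL=S RR=W
after cmd 5 (t=25): FL=S FR=S RL=S RR=S
after cmd 6 (t=33): FL=S FR=S RL=S RR=S
after cmd 7 (t=41): FL=S FR=S RL=S RR=S


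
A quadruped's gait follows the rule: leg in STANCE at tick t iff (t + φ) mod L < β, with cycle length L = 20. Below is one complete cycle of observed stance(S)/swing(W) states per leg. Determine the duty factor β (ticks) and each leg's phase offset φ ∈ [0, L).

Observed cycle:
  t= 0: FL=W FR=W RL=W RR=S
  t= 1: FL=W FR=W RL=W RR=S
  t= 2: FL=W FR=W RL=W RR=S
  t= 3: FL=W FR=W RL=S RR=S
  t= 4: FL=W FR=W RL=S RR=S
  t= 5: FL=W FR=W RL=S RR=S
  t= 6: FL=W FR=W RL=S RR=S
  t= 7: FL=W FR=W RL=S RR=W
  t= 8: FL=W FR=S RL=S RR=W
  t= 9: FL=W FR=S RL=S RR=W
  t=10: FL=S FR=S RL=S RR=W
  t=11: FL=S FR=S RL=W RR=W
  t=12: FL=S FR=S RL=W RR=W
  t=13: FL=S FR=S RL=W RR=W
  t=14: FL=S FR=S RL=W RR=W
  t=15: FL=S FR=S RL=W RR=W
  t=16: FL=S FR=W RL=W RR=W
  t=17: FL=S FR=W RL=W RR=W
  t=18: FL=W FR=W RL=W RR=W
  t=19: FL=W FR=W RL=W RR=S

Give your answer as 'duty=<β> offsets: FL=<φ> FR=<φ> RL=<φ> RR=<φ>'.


duty=8 offsets: FL=10 FR=12 RL=17 RR=1

duty β = stance ticks per leg = 8
FL: stance ticks = 8; W→S at t=10 → φ=10
FR: stance ticks = 8; W→S at t=8 → φ=12
RL: stance ticks = 8; W→S at t=3 → φ=17
RR: stance ticks = 8; W→S at t=19 → φ=1


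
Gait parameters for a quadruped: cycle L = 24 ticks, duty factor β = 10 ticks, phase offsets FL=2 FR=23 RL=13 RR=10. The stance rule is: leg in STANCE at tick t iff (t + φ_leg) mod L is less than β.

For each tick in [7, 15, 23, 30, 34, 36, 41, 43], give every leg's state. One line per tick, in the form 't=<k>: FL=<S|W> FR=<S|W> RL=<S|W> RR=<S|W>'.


t=7: FL=S FR=S RL=W RR=W
t=15: FL=W FR=W RL=S RR=S
t=23: FL=S FR=W RL=W RR=S
t=30: FL=S FR=S RL=W RR=W
t=34: FL=W FR=S RL=W RR=W
t=36: FL=W FR=W RL=S RR=W
t=41: FL=W FR=W RL=S RR=S
t=43: FL=W FR=W RL=S RR=S

t=7: phase=(9,6,20,17) vs β=10 → FL=S FR=S RL=W RR=W
t=15: phase=(17,14,4,1) vs β=10 → FL=W FR=W RL=S RR=S
t=23: phase=(1,22,12,9) vs β=10 → FL=S FR=W RL=W RR=S
t=30: phase=(8,5,19,16) vs β=10 → FL=S FR=S RL=W RR=W
t=34: phase=(12,9,23,20) vs β=10 → FL=W FR=S RL=W RR=W
t=36: phase=(14,11,1,22) vs β=10 → FL=W FR=W RL=S RR=W
t=41: phase=(19,16,6,3) vs β=10 → FL=W FR=W RL=S RR=S
t=43: phase=(21,18,8,5) vs β=10 → FL=W FR=W RL=S RR=S


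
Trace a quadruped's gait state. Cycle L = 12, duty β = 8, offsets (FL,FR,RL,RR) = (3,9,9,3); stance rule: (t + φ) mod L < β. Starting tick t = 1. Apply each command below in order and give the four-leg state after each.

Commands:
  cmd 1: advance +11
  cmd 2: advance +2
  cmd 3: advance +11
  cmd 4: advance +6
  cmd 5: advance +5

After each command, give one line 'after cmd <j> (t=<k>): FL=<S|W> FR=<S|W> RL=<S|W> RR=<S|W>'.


after cmd 1 (t=12): FL=S FR=W RL=W RR=S
after cmd 2 (t=14): FL=S FR=W RL=W RR=S
after cmd 3 (t=25): FL=S FR=W RL=W RR=S
after cmd 4 (t=31): FL=W FR=S RL=S RR=W
after cmd 5 (t=36): FL=S FR=W RL=W RR=S

start t=1: FL=S FR=W RL=W RR=S
cmd 1: advance +11 → t=12, phase=(3,9,9,3) → FL=S FR=W RL=W RR=S
cmd 2: advance +2 → t=14, phase=(5,11,11,5) → FL=S FR=W RL=W RR=S
cmd 3: advance +11 → t=25, phase=(4,10,10,4) → FL=S FR=W RL=W RR=S
cmd 4: advance +6 → t=31, phase=(10,4,4,10) → FL=W FR=S RL=S RR=W
cmd 5: advance +5 → t=36, phase=(3,9,9,3) → FL=S FR=W RL=W RR=S


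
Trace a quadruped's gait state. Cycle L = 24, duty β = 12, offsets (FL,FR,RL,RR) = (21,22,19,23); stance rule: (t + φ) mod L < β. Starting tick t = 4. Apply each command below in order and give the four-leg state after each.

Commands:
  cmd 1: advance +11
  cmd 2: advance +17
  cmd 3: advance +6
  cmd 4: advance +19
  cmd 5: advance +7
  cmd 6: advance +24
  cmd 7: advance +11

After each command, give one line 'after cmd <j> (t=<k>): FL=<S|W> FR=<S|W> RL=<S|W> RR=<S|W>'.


start t=4: FL=S FR=S RL=W RR=S
cmd 1: advance +11 → t=15, phase=(12,13,10,14) → FL=W FR=W RL=S RR=W
cmd 2: advance +17 → t=32, phase=(5,6,3,7) → FL=S FR=S RL=S RR=S
cmd 3: advance +6 → t=38, phase=(11,12,9,13) → FL=S FR=W RL=S RR=W
cmd 4: advance +19 → t=57, phase=(6,7,4,8) → FL=S FR=S RL=S RR=S
cmd 5: advance +7 → t=64, phase=(13,14,11,15) → FL=W FR=W RL=S RR=W
cmd 6: advance +24 → t=88, phase=(13,14,11,15) → FL=W FR=W RL=S RR=W
cmd 7: advance +11 → t=99, phase=(0,1,22,2) → FL=S FR=S RL=W RR=S

after cmd 1 (t=15): FL=W FR=W RL=S RR=W
after cmd 2 (t=32): FL=S FR=S RL=S RR=S
after cmd 3 (t=38): FL=S FR=W RL=S RR=W
after cmd 4 (t=57): FL=S FR=S RL=S RR=S
after cmd 5 (t=64): FL=W FR=W RL=S RR=W
after cmd 6 (t=88): FL=W FR=W RL=S RR=W
after cmd 7 (t=99): FL=S FR=S RL=W RR=S


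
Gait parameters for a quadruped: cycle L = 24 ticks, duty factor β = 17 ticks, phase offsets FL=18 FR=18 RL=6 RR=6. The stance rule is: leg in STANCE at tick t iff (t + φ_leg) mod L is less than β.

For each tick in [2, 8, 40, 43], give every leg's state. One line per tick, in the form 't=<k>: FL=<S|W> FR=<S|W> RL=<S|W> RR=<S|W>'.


t=2: FL=W FR=W RL=S RR=S
t=8: FL=S FR=S RL=S RR=S
t=40: FL=S FR=S RL=W RR=W
t=43: FL=S FR=S RL=S RR=S

t=2: phase=(20,20,8,8) vs β=17 → FL=W FR=W RL=S RR=S
t=8: phase=(2,2,14,14) vs β=17 → FL=S FR=S RL=S RR=S
t=40: phase=(10,10,22,22) vs β=17 → FL=S FR=S RL=W RR=W
t=43: phase=(13,13,1,1) vs β=17 → FL=S FR=S RL=S RR=S


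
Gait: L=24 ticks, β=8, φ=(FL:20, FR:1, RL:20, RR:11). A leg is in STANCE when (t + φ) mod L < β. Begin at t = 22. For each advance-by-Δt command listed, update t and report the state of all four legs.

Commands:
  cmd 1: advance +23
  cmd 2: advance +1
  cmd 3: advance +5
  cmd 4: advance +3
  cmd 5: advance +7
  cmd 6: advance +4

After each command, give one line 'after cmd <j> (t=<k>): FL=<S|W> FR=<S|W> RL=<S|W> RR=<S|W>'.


start t=22: FL=W FR=W RL=W RR=W
cmd 1: advance +23 → t=45, phase=(17,22,17,8) → FL=W FR=W RL=W RR=W
cmd 2: advance +1 → t=46, phase=(18,23,18,9) → FL=W FR=W RL=W RR=W
cmd 3: advance +5 → t=51, phase=(23,4,23,14) → FL=W FR=S RL=W RR=W
cmd 4: advance +3 → t=54, phase=(2,7,2,17) → FL=S FR=S RL=S RR=W
cmd 5: advance +7 → t=61, phase=(9,14,9,0) → FL=W FR=W RL=W RR=S
cmd 6: advance +4 → t=65, phase=(13,18,13,4) → FL=W FR=W RL=W RR=S

after cmd 1 (t=45): FL=W FR=W RL=W RR=W
after cmd 2 (t=46): FL=W FR=W RL=W RR=W
after cmd 3 (t=51): FL=W FR=S RL=W RR=W
after cmd 4 (t=54): FL=S FR=S RL=S RR=W
after cmd 5 (t=61): FL=W FR=W RL=W RR=S
after cmd 6 (t=65): FL=W FR=W RL=W RR=S


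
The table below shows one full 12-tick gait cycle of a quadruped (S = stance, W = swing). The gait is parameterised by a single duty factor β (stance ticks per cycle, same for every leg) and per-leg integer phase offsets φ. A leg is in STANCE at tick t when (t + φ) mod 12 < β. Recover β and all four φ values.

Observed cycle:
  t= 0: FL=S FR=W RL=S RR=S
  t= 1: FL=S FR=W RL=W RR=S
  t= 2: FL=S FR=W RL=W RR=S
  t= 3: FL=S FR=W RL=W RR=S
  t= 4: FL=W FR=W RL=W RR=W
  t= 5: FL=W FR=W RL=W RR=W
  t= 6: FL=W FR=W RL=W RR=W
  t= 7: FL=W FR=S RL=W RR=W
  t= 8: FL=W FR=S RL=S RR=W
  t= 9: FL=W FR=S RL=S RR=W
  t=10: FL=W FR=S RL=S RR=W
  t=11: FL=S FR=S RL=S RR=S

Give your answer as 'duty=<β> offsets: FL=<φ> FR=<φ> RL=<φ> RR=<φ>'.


duty β = stance ticks per leg = 5
FL: stance ticks = 5; W→S at t=11 → φ=1
FR: stance ticks = 5; W→S at t=7 → φ=5
RL: stance ticks = 5; W→S at t=8 → φ=4
RR: stance ticks = 5; W→S at t=11 → φ=1

duty=5 offsets: FL=1 FR=5 RL=4 RR=1


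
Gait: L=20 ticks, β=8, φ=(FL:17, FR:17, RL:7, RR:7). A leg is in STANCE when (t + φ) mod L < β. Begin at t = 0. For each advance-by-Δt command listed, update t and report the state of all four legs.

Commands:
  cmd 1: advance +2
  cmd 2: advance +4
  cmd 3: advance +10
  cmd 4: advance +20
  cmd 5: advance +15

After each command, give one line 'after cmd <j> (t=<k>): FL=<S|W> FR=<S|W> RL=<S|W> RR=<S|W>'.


after cmd 1 (t=2): FL=W FR=W RL=W RR=W
after cmd 2 (t=6): FL=S FR=S RL=W RR=W
after cmd 3 (t=16): FL=W FR=W RL=S RR=S
after cmd 4 (t=36): FL=W FR=W RL=S RR=S
after cmd 5 (t=51): FL=W FR=W RL=W RR=W

start t=0: FL=W FR=W RL=S RR=S
cmd 1: advance +2 → t=2, phase=(19,19,9,9) → FL=W FR=W RL=W RR=W
cmd 2: advance +4 → t=6, phase=(3,3,13,13) → FL=S FR=S RL=W RR=W
cmd 3: advance +10 → t=16, phase=(13,13,3,3) → FL=W FR=W RL=S RR=S
cmd 4: advance +20 → t=36, phase=(13,13,3,3) → FL=W FR=W RL=S RR=S
cmd 5: advance +15 → t=51, phase=(8,8,18,18) → FL=W FR=W RL=W RR=W


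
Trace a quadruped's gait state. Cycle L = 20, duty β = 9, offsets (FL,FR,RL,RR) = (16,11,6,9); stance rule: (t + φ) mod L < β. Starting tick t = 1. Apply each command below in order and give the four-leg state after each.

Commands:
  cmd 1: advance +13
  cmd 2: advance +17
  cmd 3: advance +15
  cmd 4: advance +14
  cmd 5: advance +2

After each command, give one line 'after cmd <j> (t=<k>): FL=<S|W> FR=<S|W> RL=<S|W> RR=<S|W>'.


after cmd 1 (t=14): FL=W FR=S RL=S RR=S
after cmd 2 (t=31): FL=S FR=S RL=W RR=S
after cmd 3 (t=46): FL=S FR=W RL=W RR=W
after cmd 4 (t=60): FL=W FR=W RL=S RR=W
after cmd 5 (t=62): FL=W FR=W RL=S RR=W

start t=1: FL=W FR=W RL=S RR=W
cmd 1: advance +13 → t=14, phase=(10,5,0,3) → FL=W FR=S RL=S RR=S
cmd 2: advance +17 → t=31, phase=(7,2,17,0) → FL=S FR=S RL=W RR=S
cmd 3: advance +15 → t=46, phase=(2,17,12,15) → FL=S FR=W RL=W RR=W
cmd 4: advance +14 → t=60, phase=(16,11,6,9) → FL=W FR=W RL=S RR=W
cmd 5: advance +2 → t=62, phase=(18,13,8,11) → FL=W FR=W RL=S RR=W


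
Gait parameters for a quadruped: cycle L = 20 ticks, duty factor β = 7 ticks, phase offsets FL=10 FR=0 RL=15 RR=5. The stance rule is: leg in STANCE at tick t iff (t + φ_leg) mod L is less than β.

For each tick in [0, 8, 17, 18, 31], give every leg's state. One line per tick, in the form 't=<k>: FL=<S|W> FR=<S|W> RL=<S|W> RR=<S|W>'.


t=0: FL=W FR=S RL=W RR=S
t=8: FL=W FR=W RL=S RR=W
t=17: FL=W FR=W RL=W RR=S
t=18: FL=W FR=W RL=W RR=S
t=31: FL=S FR=W RL=S RR=W

t=0: phase=(10,0,15,5) vs β=7 → FL=W FR=S RL=W RR=S
t=8: phase=(18,8,3,13) vs β=7 → FL=W FR=W RL=S RR=W
t=17: phase=(7,17,12,2) vs β=7 → FL=W FR=W RL=W RR=S
t=18: phase=(8,18,13,3) vs β=7 → FL=W FR=W RL=W RR=S
t=31: phase=(1,11,6,16) vs β=7 → FL=S FR=W RL=S RR=W


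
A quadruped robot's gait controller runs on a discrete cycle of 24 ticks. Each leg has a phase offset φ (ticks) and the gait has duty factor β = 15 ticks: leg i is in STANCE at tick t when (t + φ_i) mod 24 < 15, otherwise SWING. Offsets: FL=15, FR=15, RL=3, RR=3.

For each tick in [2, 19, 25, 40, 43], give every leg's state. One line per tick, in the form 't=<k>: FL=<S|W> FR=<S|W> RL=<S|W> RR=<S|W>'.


t=2: phase=(17,17,5,5) vs β=15 → FL=W FR=W RL=S RR=S
t=19: phase=(10,10,22,22) vs β=15 → FL=S FR=S RL=W RR=W
t=25: phase=(16,16,4,4) vs β=15 → FL=W FR=W RL=S RR=S
t=40: phase=(7,7,19,19) vs β=15 → FL=S FR=S RL=W RR=W
t=43: phase=(10,10,22,22) vs β=15 → FL=S FR=S RL=W RR=W

t=2: FL=W FR=W RL=S RR=S
t=19: FL=S FR=S RL=W RR=W
t=25: FL=W FR=W RL=S RR=S
t=40: FL=S FR=S RL=W RR=W
t=43: FL=S FR=S RL=W RR=W


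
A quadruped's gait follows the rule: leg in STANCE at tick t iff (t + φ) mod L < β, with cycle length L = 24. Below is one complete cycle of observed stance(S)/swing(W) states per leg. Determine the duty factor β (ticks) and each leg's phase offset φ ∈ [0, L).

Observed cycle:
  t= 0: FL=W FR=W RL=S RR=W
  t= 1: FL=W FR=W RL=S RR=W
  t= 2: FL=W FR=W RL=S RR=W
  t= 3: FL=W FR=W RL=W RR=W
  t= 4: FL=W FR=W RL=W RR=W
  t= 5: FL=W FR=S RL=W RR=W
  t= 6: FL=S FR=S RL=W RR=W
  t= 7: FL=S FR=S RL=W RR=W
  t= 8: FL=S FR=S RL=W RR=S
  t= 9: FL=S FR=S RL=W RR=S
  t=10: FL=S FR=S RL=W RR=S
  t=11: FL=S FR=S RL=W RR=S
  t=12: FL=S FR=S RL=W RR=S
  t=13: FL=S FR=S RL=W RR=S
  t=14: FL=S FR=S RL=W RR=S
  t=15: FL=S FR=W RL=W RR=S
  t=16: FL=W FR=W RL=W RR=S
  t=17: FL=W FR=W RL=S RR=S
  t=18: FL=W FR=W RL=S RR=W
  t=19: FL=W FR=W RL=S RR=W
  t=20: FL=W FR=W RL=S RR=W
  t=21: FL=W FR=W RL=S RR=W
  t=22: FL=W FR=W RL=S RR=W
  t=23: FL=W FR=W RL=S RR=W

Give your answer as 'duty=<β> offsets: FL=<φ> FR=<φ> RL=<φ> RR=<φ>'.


duty=10 offsets: FL=18 FR=19 RL=7 RR=16

duty β = stance ticks per leg = 10
FL: stance ticks = 10; W→S at t=6 → φ=18
FR: stance ticks = 10; W→S at t=5 → φ=19
RL: stance ticks = 10; W→S at t=17 → φ=7
RR: stance ticks = 10; W→S at t=8 → φ=16


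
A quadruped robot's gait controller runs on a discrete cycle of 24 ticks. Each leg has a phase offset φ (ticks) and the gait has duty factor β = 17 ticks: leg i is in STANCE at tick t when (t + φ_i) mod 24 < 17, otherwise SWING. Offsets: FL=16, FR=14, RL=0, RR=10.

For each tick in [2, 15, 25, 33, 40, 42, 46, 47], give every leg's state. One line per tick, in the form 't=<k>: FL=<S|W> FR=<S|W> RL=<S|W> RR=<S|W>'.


t=2: phase=(18,16,2,12) vs β=17 → FL=W FR=S RL=S RR=S
t=15: phase=(7,5,15,1) vs β=17 → FL=S FR=S RL=S RR=S
t=25: phase=(17,15,1,11) vs β=17 → FL=W FR=S RL=S RR=S
t=33: phase=(1,23,9,19) vs β=17 → FL=S FR=W RL=S RR=W
t=40: phase=(8,6,16,2) vs β=17 → FL=S FR=S RL=S RR=S
t=42: phase=(10,8,18,4) vs β=17 → FL=S FR=S RL=W RR=S
t=46: phase=(14,12,22,8) vs β=17 → FL=S FR=S RL=W RR=S
t=47: phase=(15,13,23,9) vs β=17 → FL=S FR=S RL=W RR=S

t=2: FL=W FR=S RL=S RR=S
t=15: FL=S FR=S RL=S RR=S
t=25: FL=W FR=S RL=S RR=S
t=33: FL=S FR=W RL=S RR=W
t=40: FL=S FR=S RL=S RR=S
t=42: FL=S FR=S RL=W RR=S
t=46: FL=S FR=S RL=W RR=S
t=47: FL=S FR=S RL=W RR=S


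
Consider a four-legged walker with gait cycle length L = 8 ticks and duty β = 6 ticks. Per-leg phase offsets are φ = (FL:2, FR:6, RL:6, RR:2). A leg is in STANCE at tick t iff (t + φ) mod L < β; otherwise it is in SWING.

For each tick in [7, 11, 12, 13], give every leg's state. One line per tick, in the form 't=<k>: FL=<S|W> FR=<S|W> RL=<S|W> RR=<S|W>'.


t=7: FL=S FR=S RL=S RR=S
t=11: FL=S FR=S RL=S RR=S
t=12: FL=W FR=S RL=S RR=W
t=13: FL=W FR=S RL=S RR=W

t=7: phase=(1,5,5,1) vs β=6 → FL=S FR=S RL=S RR=S
t=11: phase=(5,1,1,5) vs β=6 → FL=S FR=S RL=S RR=S
t=12: phase=(6,2,2,6) vs β=6 → FL=W FR=S RL=S RR=W
t=13: phase=(7,3,3,7) vs β=6 → FL=W FR=S RL=S RR=W


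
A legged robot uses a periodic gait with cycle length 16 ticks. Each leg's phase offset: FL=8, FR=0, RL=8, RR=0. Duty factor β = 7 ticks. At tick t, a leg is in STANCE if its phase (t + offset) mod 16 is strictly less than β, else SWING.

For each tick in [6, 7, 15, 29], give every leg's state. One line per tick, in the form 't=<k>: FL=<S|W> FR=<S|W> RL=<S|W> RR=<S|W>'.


t=6: FL=W FR=S RL=W RR=S
t=7: FL=W FR=W RL=W RR=W
t=15: FL=W FR=W RL=W RR=W
t=29: FL=S FR=W RL=S RR=W

t=6: phase=(14,6,14,6) vs β=7 → FL=W FR=S RL=W RR=S
t=7: phase=(15,7,15,7) vs β=7 → FL=W FR=W RL=W RR=W
t=15: phase=(7,15,7,15) vs β=7 → FL=W FR=W RL=W RR=W
t=29: phase=(5,13,5,13) vs β=7 → FL=S FR=W RL=S RR=W


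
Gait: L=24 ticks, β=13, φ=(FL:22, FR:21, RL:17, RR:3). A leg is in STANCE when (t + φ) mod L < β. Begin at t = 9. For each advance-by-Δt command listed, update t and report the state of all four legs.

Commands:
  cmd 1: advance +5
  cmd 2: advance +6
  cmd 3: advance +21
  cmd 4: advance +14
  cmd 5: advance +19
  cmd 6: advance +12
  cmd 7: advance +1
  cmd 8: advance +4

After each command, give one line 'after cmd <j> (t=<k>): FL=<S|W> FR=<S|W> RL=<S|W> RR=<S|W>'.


after cmd 1 (t=14): FL=S FR=S RL=S RR=W
after cmd 2 (t=20): FL=W FR=W RL=W RR=W
after cmd 3 (t=41): FL=W FR=W RL=S RR=W
after cmd 4 (t=55): FL=S FR=S RL=S RR=S
after cmd 5 (t=74): FL=S FR=W RL=W RR=S
after cmd 6 (t=86): FL=S FR=S RL=S RR=W
after cmd 7 (t=87): FL=W FR=S RL=S RR=W
after cmd 8 (t=91): FL=W FR=W RL=S RR=W

start t=9: FL=S FR=S RL=S RR=S
cmd 1: advance +5 → t=14, phase=(12,11,7,17) → FL=S FR=S RL=S RR=W
cmd 2: advance +6 → t=20, phase=(18,17,13,23) → FL=W FR=W RL=W RR=W
cmd 3: advance +21 → t=41, phase=(15,14,10,20) → FL=W FR=W RL=S RR=W
cmd 4: advance +14 → t=55, phase=(5,4,0,10) → FL=S FR=S RL=S RR=S
cmd 5: advance +19 → t=74, phase=(0,23,19,5) → FL=S FR=W RL=W RR=S
cmd 6: advance +12 → t=86, phase=(12,11,7,17) → FL=S FR=S RL=S RR=W
cmd 7: advance +1 → t=87, phase=(13,12,8,18) → FL=W FR=S RL=S RR=W
cmd 8: advance +4 → t=91, phase=(17,16,12,22) → FL=W FR=W RL=S RR=W


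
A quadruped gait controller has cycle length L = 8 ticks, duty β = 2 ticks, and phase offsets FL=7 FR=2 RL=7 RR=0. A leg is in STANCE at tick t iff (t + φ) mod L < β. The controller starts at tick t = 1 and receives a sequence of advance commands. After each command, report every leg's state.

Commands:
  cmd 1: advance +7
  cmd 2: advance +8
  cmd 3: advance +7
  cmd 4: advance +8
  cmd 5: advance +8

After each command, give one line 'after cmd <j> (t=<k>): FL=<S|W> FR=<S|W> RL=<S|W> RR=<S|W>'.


start t=1: FL=S FR=W RL=S RR=S
cmd 1: advance +7 → t=8, phase=(7,2,7,0) → FL=W FR=W RL=W RR=S
cmd 2: advance +8 → t=16, phase=(7,2,7,0) → FL=W FR=W RL=W RR=S
cmd 3: advance +7 → t=23, phase=(6,1,6,7) → FL=W FR=S RL=W RR=W
cmd 4: advance +8 → t=31, phase=(6,1,6,7) → FL=W FR=S RL=W RR=W
cmd 5: advance +8 → t=39, phase=(6,1,6,7) → FL=W FR=S RL=W RR=W

after cmd 1 (t=8): FL=W FR=W RL=W RR=S
after cmd 2 (t=16): FL=W FR=W RL=W RR=S
after cmd 3 (t=23): FL=W FR=S RL=W RR=W
after cmd 4 (t=31): FL=W FR=S RL=W RR=W
after cmd 5 (t=39): FL=W FR=S RL=W RR=W


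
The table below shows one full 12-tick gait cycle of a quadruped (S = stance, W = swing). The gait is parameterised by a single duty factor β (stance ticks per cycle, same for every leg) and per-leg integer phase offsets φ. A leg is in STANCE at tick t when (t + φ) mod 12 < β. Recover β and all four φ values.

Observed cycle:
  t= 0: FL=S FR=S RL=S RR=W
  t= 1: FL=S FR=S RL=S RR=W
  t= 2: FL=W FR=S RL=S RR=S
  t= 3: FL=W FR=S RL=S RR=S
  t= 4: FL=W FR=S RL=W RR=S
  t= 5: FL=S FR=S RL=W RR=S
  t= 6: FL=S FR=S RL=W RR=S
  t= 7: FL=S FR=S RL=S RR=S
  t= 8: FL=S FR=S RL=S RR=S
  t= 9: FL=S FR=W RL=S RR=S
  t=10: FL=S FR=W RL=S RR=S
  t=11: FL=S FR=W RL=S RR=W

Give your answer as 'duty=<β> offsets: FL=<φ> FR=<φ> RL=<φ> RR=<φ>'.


duty=9 offsets: FL=7 FR=0 RL=5 RR=10

duty β = stance ticks per leg = 9
FL: stance ticks = 9; W→S at t=5 → φ=7
FR: stance ticks = 9; W→S at t=0 → φ=0
RL: stance ticks = 9; W→S at t=7 → φ=5
RR: stance ticks = 9; W→S at t=2 → φ=10


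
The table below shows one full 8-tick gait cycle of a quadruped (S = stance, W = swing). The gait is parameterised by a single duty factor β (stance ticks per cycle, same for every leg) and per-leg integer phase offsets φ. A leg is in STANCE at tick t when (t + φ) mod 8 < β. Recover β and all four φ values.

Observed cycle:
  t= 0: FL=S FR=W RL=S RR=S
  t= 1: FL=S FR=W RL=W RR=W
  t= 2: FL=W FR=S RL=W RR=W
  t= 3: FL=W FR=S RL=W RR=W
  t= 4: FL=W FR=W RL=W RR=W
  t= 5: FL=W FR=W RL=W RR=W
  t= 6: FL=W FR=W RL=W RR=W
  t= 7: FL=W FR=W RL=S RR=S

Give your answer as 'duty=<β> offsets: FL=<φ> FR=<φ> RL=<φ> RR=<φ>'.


duty β = stance ticks per leg = 2
FL: stance ticks = 2; W→S at t=0 → φ=0
FR: stance ticks = 2; W→S at t=2 → φ=6
RL: stance ticks = 2; W→S at t=7 → φ=1
RR: stance ticks = 2; W→S at t=7 → φ=1

duty=2 offsets: FL=0 FR=6 RL=1 RR=1


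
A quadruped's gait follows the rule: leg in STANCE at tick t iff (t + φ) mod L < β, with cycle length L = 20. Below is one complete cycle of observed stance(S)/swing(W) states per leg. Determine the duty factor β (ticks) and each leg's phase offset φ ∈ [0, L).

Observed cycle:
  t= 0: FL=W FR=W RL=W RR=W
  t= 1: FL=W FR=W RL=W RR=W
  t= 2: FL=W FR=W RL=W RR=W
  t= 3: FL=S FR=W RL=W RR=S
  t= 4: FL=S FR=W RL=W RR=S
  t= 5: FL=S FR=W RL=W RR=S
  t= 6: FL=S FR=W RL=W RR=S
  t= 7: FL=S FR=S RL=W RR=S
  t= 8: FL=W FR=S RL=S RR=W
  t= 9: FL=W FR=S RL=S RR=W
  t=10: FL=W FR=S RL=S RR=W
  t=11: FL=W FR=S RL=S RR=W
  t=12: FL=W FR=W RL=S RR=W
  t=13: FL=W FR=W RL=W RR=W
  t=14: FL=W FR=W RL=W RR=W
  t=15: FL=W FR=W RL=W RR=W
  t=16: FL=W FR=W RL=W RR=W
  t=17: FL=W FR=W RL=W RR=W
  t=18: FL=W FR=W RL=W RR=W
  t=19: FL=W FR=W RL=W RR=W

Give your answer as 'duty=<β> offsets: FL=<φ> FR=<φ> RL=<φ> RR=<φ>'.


duty β = stance ticks per leg = 5
FL: stance ticks = 5; W→S at t=3 → φ=17
FR: stance ticks = 5; W→S at t=7 → φ=13
RL: stance ticks = 5; W→S at t=8 → φ=12
RR: stance ticks = 5; W→S at t=3 → φ=17

duty=5 offsets: FL=17 FR=13 RL=12 RR=17


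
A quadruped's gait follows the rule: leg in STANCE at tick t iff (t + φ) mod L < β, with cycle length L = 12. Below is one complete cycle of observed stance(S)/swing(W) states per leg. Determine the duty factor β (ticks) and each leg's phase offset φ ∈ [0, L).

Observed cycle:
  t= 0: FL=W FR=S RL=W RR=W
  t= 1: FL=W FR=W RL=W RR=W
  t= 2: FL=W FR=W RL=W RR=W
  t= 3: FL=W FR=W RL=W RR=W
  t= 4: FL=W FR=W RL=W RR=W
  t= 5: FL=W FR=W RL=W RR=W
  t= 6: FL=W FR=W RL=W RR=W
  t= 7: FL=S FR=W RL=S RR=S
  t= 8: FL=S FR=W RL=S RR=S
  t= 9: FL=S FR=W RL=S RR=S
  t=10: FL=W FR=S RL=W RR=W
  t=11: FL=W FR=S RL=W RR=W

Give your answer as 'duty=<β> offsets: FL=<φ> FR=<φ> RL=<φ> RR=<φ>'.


duty β = stance ticks per leg = 3
FL: stance ticks = 3; W→S at t=7 → φ=5
FR: stance ticks = 3; W→S at t=10 → φ=2
RL: stance ticks = 3; W→S at t=7 → φ=5
RR: stance ticks = 3; W→S at t=7 → φ=5

duty=3 offsets: FL=5 FR=2 RL=5 RR=5


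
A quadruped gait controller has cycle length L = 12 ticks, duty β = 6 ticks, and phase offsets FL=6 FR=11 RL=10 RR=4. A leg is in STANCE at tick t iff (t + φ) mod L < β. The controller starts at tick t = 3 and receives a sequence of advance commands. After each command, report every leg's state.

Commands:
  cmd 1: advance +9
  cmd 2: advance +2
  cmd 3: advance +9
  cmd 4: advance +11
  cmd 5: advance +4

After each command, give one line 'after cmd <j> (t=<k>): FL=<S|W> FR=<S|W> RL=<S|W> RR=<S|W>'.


after cmd 1 (t=12): FL=W FR=W RL=W RR=S
after cmd 2 (t=14): FL=W FR=S RL=S RR=W
after cmd 3 (t=23): FL=S FR=W RL=W RR=S
after cmd 4 (t=34): FL=S FR=W RL=W RR=S
after cmd 5 (t=38): FL=W FR=S RL=S RR=W

start t=3: FL=W FR=S RL=S RR=W
cmd 1: advance +9 → t=12, phase=(6,11,10,4) → FL=W FR=W RL=W RR=S
cmd 2: advance +2 → t=14, phase=(8,1,0,6) → FL=W FR=S RL=S RR=W
cmd 3: advance +9 → t=23, phase=(5,10,9,3) → FL=S FR=W RL=W RR=S
cmd 4: advance +11 → t=34, phase=(4,9,8,2) → FL=S FR=W RL=W RR=S
cmd 5: advance +4 → t=38, phase=(8,1,0,6) → FL=W FR=S RL=S RR=W


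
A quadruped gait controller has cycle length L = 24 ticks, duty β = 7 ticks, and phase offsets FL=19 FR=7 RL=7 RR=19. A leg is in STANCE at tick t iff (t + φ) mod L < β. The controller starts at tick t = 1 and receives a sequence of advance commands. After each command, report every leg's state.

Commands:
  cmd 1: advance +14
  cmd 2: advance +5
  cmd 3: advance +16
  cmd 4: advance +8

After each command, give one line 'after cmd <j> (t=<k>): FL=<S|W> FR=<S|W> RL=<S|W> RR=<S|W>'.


after cmd 1 (t=15): FL=W FR=W RL=W RR=W
after cmd 2 (t=20): FL=W FR=S RL=S RR=W
after cmd 3 (t=36): FL=W FR=W RL=W RR=W
after cmd 4 (t=44): FL=W FR=S RL=S RR=W

start t=1: FL=W FR=W RL=W RR=W
cmd 1: advance +14 → t=15, phase=(10,22,22,10) → FL=W FR=W RL=W RR=W
cmd 2: advance +5 → t=20, phase=(15,3,3,15) → FL=W FR=S RL=S RR=W
cmd 3: advance +16 → t=36, phase=(7,19,19,7) → FL=W FR=W RL=W RR=W
cmd 4: advance +8 → t=44, phase=(15,3,3,15) → FL=W FR=S RL=S RR=W


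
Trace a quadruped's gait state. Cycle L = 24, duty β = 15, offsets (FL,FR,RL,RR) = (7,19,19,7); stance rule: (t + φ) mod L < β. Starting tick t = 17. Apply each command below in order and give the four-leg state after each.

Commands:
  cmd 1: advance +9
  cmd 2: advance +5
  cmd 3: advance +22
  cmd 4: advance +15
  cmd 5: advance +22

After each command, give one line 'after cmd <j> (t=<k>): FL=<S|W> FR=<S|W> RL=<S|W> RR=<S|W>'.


start t=17: FL=S FR=S RL=S RR=S
cmd 1: advance +9 → t=26, phase=(9,21,21,9) → FL=S FR=W RL=W RR=S
cmd 2: advance +5 → t=31, phase=(14,2,2,14) → FL=S FR=S RL=S RR=S
cmd 3: advance +22 → t=53, phase=(12,0,0,12) → FL=S FR=S RL=S RR=S
cmd 4: advance +15 → t=68, phase=(3,15,15,3) → FL=S FR=W RL=W RR=S
cmd 5: advance +22 → t=90, phase=(1,13,13,1) → FL=S FR=S RL=S RR=S

after cmd 1 (t=26): FL=S FR=W RL=W RR=S
after cmd 2 (t=31): FL=S FR=S RL=S RR=S
after cmd 3 (t=53): FL=S FR=S RL=S RR=S
after cmd 4 (t=68): FL=S FR=W RL=W RR=S
after cmd 5 (t=90): FL=S FR=S RL=S RR=S


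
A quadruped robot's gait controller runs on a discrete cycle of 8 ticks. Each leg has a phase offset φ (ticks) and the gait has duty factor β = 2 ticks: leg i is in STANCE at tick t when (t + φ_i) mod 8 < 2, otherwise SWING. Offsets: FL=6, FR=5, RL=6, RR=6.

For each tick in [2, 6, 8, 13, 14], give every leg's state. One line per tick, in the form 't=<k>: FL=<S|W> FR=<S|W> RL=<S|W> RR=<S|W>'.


t=2: FL=S FR=W RL=S RR=S
t=6: FL=W FR=W RL=W RR=W
t=8: FL=W FR=W RL=W RR=W
t=13: FL=W FR=W RL=W RR=W
t=14: FL=W FR=W RL=W RR=W

t=2: phase=(0,7,0,0) vs β=2 → FL=S FR=W RL=S RR=S
t=6: phase=(4,3,4,4) vs β=2 → FL=W FR=W RL=W RR=W
t=8: phase=(6,5,6,6) vs β=2 → FL=W FR=W RL=W RR=W
t=13: phase=(3,2,3,3) vs β=2 → FL=W FR=W RL=W RR=W
t=14: phase=(4,3,4,4) vs β=2 → FL=W FR=W RL=W RR=W
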